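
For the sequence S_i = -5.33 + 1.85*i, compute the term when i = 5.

S_5 = -5.33 + 1.85*5 = -5.33 + 9.25 = 3.92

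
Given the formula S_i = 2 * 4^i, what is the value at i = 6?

S_6 = 2 * 4^6 = 2 * 4096 = 8192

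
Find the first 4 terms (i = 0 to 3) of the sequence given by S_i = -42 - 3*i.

This is an arithmetic sequence.
i=0: S_0 = -42 + -3*0 = -42
i=1: S_1 = -42 + -3*1 = -45
i=2: S_2 = -42 + -3*2 = -48
i=3: S_3 = -42 + -3*3 = -51
The first 4 terms are: [-42, -45, -48, -51]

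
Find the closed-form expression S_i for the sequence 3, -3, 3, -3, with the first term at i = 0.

Check ratios: -3 / 3 = -1.0
Common ratio r = -1.
First term a = 3.
Formula: S_i = 3 * (-1)^i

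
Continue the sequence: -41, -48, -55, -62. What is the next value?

Differences: -48 - -41 = -7
This is an arithmetic sequence with common difference d = -7.
Next term = -62 + -7 = -69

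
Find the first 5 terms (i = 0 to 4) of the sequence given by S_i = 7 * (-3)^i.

This is a geometric sequence.
i=0: S_0 = 7 * (-3)^0 = 7
i=1: S_1 = 7 * (-3)^1 = -21
i=2: S_2 = 7 * (-3)^2 = 63
i=3: S_3 = 7 * (-3)^3 = -189
i=4: S_4 = 7 * (-3)^4 = 567
The first 5 terms are: [7, -21, 63, -189, 567]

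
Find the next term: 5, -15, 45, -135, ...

Ratios: -15 / 5 = -3.0
This is a geometric sequence with common ratio r = -3.
Next term = -135 * -3 = 405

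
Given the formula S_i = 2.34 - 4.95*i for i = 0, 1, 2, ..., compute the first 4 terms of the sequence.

This is an arithmetic sequence.
i=0: S_0 = 2.34 + -4.95*0 = 2.34
i=1: S_1 = 2.34 + -4.95*1 = -2.61
i=2: S_2 = 2.34 + -4.95*2 = -7.56
i=3: S_3 = 2.34 + -4.95*3 = -12.51
The first 4 terms are: [2.34, -2.61, -7.56, -12.51]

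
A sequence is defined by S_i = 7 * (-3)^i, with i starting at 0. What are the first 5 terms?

This is a geometric sequence.
i=0: S_0 = 7 * (-3)^0 = 7
i=1: S_1 = 7 * (-3)^1 = -21
i=2: S_2 = 7 * (-3)^2 = 63
i=3: S_3 = 7 * (-3)^3 = -189
i=4: S_4 = 7 * (-3)^4 = 567
The first 5 terms are: [7, -21, 63, -189, 567]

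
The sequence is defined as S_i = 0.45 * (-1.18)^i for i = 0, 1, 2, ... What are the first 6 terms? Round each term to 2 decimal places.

This is a geometric sequence.
i=0: S_0 = 0.45 * (-1.18)^0 = 0.45
i=1: S_1 = 0.45 * (-1.18)^1 ≈ -0.53
i=2: S_2 = 0.45 * (-1.18)^2 ≈ 0.63
i=3: S_3 = 0.45 * (-1.18)^3 ≈ -0.74
i=4: S_4 = 0.45 * (-1.18)^4 ≈ 0.87
i=5: S_5 = 0.45 * (-1.18)^5 ≈ -1.03
The first 6 terms are: [0.45, -0.53, 0.63, -0.74, 0.87, -1.03]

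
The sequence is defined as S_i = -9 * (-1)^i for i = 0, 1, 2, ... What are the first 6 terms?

This is a geometric sequence.
i=0: S_0 = -9 * (-1)^0 = -9
i=1: S_1 = -9 * (-1)^1 = 9
i=2: S_2 = -9 * (-1)^2 = -9
i=3: S_3 = -9 * (-1)^3 = 9
i=4: S_4 = -9 * (-1)^4 = -9
i=5: S_5 = -9 * (-1)^5 = 9
The first 6 terms are: [-9, 9, -9, 9, -9, 9]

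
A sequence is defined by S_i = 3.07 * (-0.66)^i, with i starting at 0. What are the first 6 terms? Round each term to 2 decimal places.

This is a geometric sequence.
i=0: S_0 = 3.07 * (-0.66)^0 = 3.07
i=1: S_1 = 3.07 * (-0.66)^1 ≈ -2.03
i=2: S_2 = 3.07 * (-0.66)^2 ≈ 1.34
i=3: S_3 = 3.07 * (-0.66)^3 ≈ -0.88
i=4: S_4 = 3.07 * (-0.66)^4 ≈ 0.58
i=5: S_5 = 3.07 * (-0.66)^5 ≈ -0.38
The first 6 terms are: [3.07, -2.03, 1.34, -0.88, 0.58, -0.38]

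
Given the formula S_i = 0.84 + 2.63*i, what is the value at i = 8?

S_8 = 0.84 + 2.63*8 = 0.84 + 21.04 = 21.88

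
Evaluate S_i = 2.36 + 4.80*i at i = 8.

S_8 = 2.36 + 4.8*8 = 2.36 + 38.4 = 40.76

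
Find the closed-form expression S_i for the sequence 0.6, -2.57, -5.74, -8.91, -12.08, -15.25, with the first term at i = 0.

Check differences: -2.57 - 0.6 = -3.17
-5.74 - -2.57 = -3.17
Common difference d = -3.17.
First term a = 0.6.
Formula: S_i = 0.60 - 3.17*i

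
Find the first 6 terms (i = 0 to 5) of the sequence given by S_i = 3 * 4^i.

This is a geometric sequence.
i=0: S_0 = 3 * 4^0 = 3
i=1: S_1 = 3 * 4^1 = 12
i=2: S_2 = 3 * 4^2 = 48
i=3: S_3 = 3 * 4^3 = 192
i=4: S_4 = 3 * 4^4 = 768
i=5: S_5 = 3 * 4^5 = 3072
The first 6 terms are: [3, 12, 48, 192, 768, 3072]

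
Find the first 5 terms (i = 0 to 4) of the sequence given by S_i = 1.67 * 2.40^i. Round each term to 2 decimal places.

This is a geometric sequence.
i=0: S_0 = 1.67 * 2.4^0 = 1.67
i=1: S_1 = 1.67 * 2.4^1 ≈ 4.01
i=2: S_2 = 1.67 * 2.4^2 ≈ 9.62
i=3: S_3 = 1.67 * 2.4^3 ≈ 23.09
i=4: S_4 = 1.67 * 2.4^4 ≈ 55.41
The first 5 terms are: [1.67, 4.01, 9.62, 23.09, 55.41]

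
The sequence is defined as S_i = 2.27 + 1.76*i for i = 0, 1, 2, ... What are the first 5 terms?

This is an arithmetic sequence.
i=0: S_0 = 2.27 + 1.76*0 = 2.27
i=1: S_1 = 2.27 + 1.76*1 = 4.03
i=2: S_2 = 2.27 + 1.76*2 = 5.79
i=3: S_3 = 2.27 + 1.76*3 = 7.55
i=4: S_4 = 2.27 + 1.76*4 = 9.31
The first 5 terms are: [2.27, 4.03, 5.79, 7.55, 9.31]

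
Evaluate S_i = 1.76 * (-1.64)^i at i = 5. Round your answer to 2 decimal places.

S_5 = 1.76 * (-1.64)^5 ≈ 1.76 * -11.8637 ≈ -20.88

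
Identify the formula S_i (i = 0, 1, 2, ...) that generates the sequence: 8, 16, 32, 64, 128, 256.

Check ratios: 16 / 8 = 2.0
Common ratio r = 2.
First term a = 8.
Formula: S_i = 8 * 2^i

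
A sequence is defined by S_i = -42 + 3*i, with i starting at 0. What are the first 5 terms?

This is an arithmetic sequence.
i=0: S_0 = -42 + 3*0 = -42
i=1: S_1 = -42 + 3*1 = -39
i=2: S_2 = -42 + 3*2 = -36
i=3: S_3 = -42 + 3*3 = -33
i=4: S_4 = -42 + 3*4 = -30
The first 5 terms are: [-42, -39, -36, -33, -30]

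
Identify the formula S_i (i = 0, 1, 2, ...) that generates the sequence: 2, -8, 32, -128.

Check ratios: -8 / 2 = -4.0
Common ratio r = -4.
First term a = 2.
Formula: S_i = 2 * (-4)^i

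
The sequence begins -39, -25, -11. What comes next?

Differences: -25 - -39 = 14
This is an arithmetic sequence with common difference d = 14.
Next term = -11 + 14 = 3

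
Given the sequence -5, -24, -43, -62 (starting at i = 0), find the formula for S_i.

Check differences: -24 - -5 = -19
-43 - -24 = -19
Common difference d = -19.
First term a = -5.
Formula: S_i = -5 - 19*i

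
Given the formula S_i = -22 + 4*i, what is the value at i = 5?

S_5 = -22 + 4*5 = -22 + 20 = -2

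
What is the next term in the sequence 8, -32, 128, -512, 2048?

Ratios: -32 / 8 = -4.0
This is a geometric sequence with common ratio r = -4.
Next term = 2048 * -4 = -8192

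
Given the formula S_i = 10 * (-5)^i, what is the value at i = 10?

S_10 = 10 * (-5)^10 = 10 * 9765625 = 97656250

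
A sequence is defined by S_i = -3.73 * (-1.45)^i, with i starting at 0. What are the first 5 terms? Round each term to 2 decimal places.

This is a geometric sequence.
i=0: S_0 = -3.73 * (-1.45)^0 = -3.73
i=1: S_1 = -3.73 * (-1.45)^1 ≈ 5.41
i=2: S_2 = -3.73 * (-1.45)^2 ≈ -7.84
i=3: S_3 = -3.73 * (-1.45)^3 ≈ 11.37
i=4: S_4 = -3.73 * (-1.45)^4 ≈ -16.49
The first 5 terms are: [-3.73, 5.41, -7.84, 11.37, -16.49]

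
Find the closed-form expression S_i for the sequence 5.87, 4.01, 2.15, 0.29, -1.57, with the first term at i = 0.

Check differences: 4.01 - 5.87 = -1.86
2.15 - 4.01 = -1.86
Common difference d = -1.86.
First term a = 5.87.
Formula: S_i = 5.87 - 1.86*i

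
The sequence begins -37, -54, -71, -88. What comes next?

Differences: -54 - -37 = -17
This is an arithmetic sequence with common difference d = -17.
Next term = -88 + -17 = -105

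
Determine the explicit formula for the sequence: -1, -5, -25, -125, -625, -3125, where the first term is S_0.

Check ratios: -5 / -1 = 5.0
Common ratio r = 5.
First term a = -1.
Formula: S_i = -1 * 5^i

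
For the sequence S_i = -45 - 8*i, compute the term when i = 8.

S_8 = -45 + -8*8 = -45 + -64 = -109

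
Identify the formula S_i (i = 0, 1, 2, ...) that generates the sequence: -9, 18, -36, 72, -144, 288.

Check ratios: 18 / -9 = -2.0
Common ratio r = -2.
First term a = -9.
Formula: S_i = -9 * (-2)^i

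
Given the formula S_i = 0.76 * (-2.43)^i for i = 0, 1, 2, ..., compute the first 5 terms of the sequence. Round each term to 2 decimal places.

This is a geometric sequence.
i=0: S_0 = 0.76 * (-2.43)^0 = 0.76
i=1: S_1 = 0.76 * (-2.43)^1 ≈ -1.85
i=2: S_2 = 0.76 * (-2.43)^2 ≈ 4.49
i=3: S_3 = 0.76 * (-2.43)^3 ≈ -10.91
i=4: S_4 = 0.76 * (-2.43)^4 ≈ 26.5
The first 5 terms are: [0.76, -1.85, 4.49, -10.91, 26.5]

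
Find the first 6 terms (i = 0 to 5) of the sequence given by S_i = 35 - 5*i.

This is an arithmetic sequence.
i=0: S_0 = 35 + -5*0 = 35
i=1: S_1 = 35 + -5*1 = 30
i=2: S_2 = 35 + -5*2 = 25
i=3: S_3 = 35 + -5*3 = 20
i=4: S_4 = 35 + -5*4 = 15
i=5: S_5 = 35 + -5*5 = 10
The first 6 terms are: [35, 30, 25, 20, 15, 10]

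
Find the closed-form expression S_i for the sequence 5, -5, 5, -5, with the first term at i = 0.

Check ratios: -5 / 5 = -1.0
Common ratio r = -1.
First term a = 5.
Formula: S_i = 5 * (-1)^i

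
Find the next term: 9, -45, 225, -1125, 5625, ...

Ratios: -45 / 9 = -5.0
This is a geometric sequence with common ratio r = -5.
Next term = 5625 * -5 = -28125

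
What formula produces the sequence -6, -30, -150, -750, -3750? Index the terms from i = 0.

Check ratios: -30 / -6 = 5.0
Common ratio r = 5.
First term a = -6.
Formula: S_i = -6 * 5^i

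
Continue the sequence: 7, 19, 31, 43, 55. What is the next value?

Differences: 19 - 7 = 12
This is an arithmetic sequence with common difference d = 12.
Next term = 55 + 12 = 67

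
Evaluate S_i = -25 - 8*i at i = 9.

S_9 = -25 + -8*9 = -25 + -72 = -97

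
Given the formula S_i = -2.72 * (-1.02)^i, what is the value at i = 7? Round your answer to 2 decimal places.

S_7 = -2.72 * (-1.02)^7 ≈ -2.72 * -1.1487 ≈ 3.12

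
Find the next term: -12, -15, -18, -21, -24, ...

Differences: -15 - -12 = -3
This is an arithmetic sequence with common difference d = -3.
Next term = -24 + -3 = -27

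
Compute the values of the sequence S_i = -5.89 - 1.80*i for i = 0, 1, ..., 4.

This is an arithmetic sequence.
i=0: S_0 = -5.89 + -1.8*0 = -5.89
i=1: S_1 = -5.89 + -1.8*1 = -7.69
i=2: S_2 = -5.89 + -1.8*2 = -9.49
i=3: S_3 = -5.89 + -1.8*3 = -11.29
i=4: S_4 = -5.89 + -1.8*4 = -13.09
The first 5 terms are: [-5.89, -7.69, -9.49, -11.29, -13.09]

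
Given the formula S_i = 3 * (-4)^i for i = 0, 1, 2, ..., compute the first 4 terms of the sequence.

This is a geometric sequence.
i=0: S_0 = 3 * (-4)^0 = 3
i=1: S_1 = 3 * (-4)^1 = -12
i=2: S_2 = 3 * (-4)^2 = 48
i=3: S_3 = 3 * (-4)^3 = -192
The first 4 terms are: [3, -12, 48, -192]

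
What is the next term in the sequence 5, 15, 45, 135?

Ratios: 15 / 5 = 3.0
This is a geometric sequence with common ratio r = 3.
Next term = 135 * 3 = 405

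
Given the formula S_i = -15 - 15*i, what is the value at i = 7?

S_7 = -15 + -15*7 = -15 + -105 = -120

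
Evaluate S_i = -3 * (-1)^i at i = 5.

S_5 = -3 * (-1)^5 = -3 * -1 = 3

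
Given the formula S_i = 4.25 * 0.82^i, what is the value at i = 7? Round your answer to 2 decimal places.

S_7 = 4.25 * 0.82^7 ≈ 4.25 * 0.2493 ≈ 1.06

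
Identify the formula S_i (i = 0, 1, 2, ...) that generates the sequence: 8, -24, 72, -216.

Check ratios: -24 / 8 = -3.0
Common ratio r = -3.
First term a = 8.
Formula: S_i = 8 * (-3)^i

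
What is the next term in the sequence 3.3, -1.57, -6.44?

Differences: -1.57 - 3.3 = -4.87
This is an arithmetic sequence with common difference d = -4.87.
Next term = -6.44 + -4.87 = -11.31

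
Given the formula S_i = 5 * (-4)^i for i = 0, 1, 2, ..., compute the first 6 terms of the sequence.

This is a geometric sequence.
i=0: S_0 = 5 * (-4)^0 = 5
i=1: S_1 = 5 * (-4)^1 = -20
i=2: S_2 = 5 * (-4)^2 = 80
i=3: S_3 = 5 * (-4)^3 = -320
i=4: S_4 = 5 * (-4)^4 = 1280
i=5: S_5 = 5 * (-4)^5 = -5120
The first 6 terms are: [5, -20, 80, -320, 1280, -5120]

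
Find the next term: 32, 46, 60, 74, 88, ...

Differences: 46 - 32 = 14
This is an arithmetic sequence with common difference d = 14.
Next term = 88 + 14 = 102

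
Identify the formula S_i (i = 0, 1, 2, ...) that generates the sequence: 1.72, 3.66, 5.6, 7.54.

Check differences: 3.66 - 1.72 = 1.94
5.6 - 3.66 = 1.94
Common difference d = 1.94.
First term a = 1.72.
Formula: S_i = 1.72 + 1.94*i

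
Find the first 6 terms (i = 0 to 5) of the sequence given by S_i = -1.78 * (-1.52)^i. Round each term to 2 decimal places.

This is a geometric sequence.
i=0: S_0 = -1.78 * (-1.52)^0 = -1.78
i=1: S_1 = -1.78 * (-1.52)^1 ≈ 2.71
i=2: S_2 = -1.78 * (-1.52)^2 ≈ -4.11
i=3: S_3 = -1.78 * (-1.52)^3 ≈ 6.25
i=4: S_4 = -1.78 * (-1.52)^4 ≈ -9.5
i=5: S_5 = -1.78 * (-1.52)^5 ≈ 14.44
The first 6 terms are: [-1.78, 2.71, -4.11, 6.25, -9.5, 14.44]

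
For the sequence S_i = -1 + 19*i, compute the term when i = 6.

S_6 = -1 + 19*6 = -1 + 114 = 113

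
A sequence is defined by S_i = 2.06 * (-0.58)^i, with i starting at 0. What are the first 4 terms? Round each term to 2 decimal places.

This is a geometric sequence.
i=0: S_0 = 2.06 * (-0.58)^0 = 2.06
i=1: S_1 = 2.06 * (-0.58)^1 ≈ -1.19
i=2: S_2 = 2.06 * (-0.58)^2 ≈ 0.69
i=3: S_3 = 2.06 * (-0.58)^3 ≈ -0.4
The first 4 terms are: [2.06, -1.19, 0.69, -0.4]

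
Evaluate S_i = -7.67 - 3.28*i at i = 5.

S_5 = -7.67 + -3.28*5 = -7.67 + -16.4 = -24.07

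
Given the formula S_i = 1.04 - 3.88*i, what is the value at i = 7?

S_7 = 1.04 + -3.88*7 = 1.04 + -27.16 = -26.12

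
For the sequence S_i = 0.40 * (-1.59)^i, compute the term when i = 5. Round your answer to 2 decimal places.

S_5 = 0.4 * (-1.59)^5 ≈ 0.4 * -10.1622 ≈ -4.06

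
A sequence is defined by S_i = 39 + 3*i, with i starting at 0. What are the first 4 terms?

This is an arithmetic sequence.
i=0: S_0 = 39 + 3*0 = 39
i=1: S_1 = 39 + 3*1 = 42
i=2: S_2 = 39 + 3*2 = 45
i=3: S_3 = 39 + 3*3 = 48
The first 4 terms are: [39, 42, 45, 48]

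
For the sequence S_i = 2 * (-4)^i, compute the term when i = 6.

S_6 = 2 * (-4)^6 = 2 * 4096 = 8192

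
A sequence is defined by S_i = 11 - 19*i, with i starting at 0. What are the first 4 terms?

This is an arithmetic sequence.
i=0: S_0 = 11 + -19*0 = 11
i=1: S_1 = 11 + -19*1 = -8
i=2: S_2 = 11 + -19*2 = -27
i=3: S_3 = 11 + -19*3 = -46
The first 4 terms are: [11, -8, -27, -46]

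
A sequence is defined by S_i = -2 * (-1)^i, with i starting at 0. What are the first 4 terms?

This is a geometric sequence.
i=0: S_0 = -2 * (-1)^0 = -2
i=1: S_1 = -2 * (-1)^1 = 2
i=2: S_2 = -2 * (-1)^2 = -2
i=3: S_3 = -2 * (-1)^3 = 2
The first 4 terms are: [-2, 2, -2, 2]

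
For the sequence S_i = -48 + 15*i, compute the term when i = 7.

S_7 = -48 + 15*7 = -48 + 105 = 57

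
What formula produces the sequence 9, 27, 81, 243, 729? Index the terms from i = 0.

Check ratios: 27 / 9 = 3.0
Common ratio r = 3.
First term a = 9.
Formula: S_i = 9 * 3^i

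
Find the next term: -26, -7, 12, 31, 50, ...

Differences: -7 - -26 = 19
This is an arithmetic sequence with common difference d = 19.
Next term = 50 + 19 = 69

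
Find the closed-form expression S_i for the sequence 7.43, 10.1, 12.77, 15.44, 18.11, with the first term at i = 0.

Check differences: 10.1 - 7.43 = 2.67
12.77 - 10.1 = 2.67
Common difference d = 2.67.
First term a = 7.43.
Formula: S_i = 7.43 + 2.67*i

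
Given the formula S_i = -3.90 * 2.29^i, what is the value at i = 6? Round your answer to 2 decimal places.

S_6 = -3.9 * 2.29^6 ≈ -3.9 * 144.2158 ≈ -562.44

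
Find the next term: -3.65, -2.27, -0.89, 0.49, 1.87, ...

Differences: -2.27 - -3.65 = 1.38
This is an arithmetic sequence with common difference d = 1.38.
Next term = 1.87 + 1.38 = 3.25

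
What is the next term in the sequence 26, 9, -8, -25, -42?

Differences: 9 - 26 = -17
This is an arithmetic sequence with common difference d = -17.
Next term = -42 + -17 = -59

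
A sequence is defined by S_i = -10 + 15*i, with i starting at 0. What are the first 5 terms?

This is an arithmetic sequence.
i=0: S_0 = -10 + 15*0 = -10
i=1: S_1 = -10 + 15*1 = 5
i=2: S_2 = -10 + 15*2 = 20
i=3: S_3 = -10 + 15*3 = 35
i=4: S_4 = -10 + 15*4 = 50
The first 5 terms are: [-10, 5, 20, 35, 50]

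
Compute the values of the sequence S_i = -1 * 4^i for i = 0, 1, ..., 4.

This is a geometric sequence.
i=0: S_0 = -1 * 4^0 = -1
i=1: S_1 = -1 * 4^1 = -4
i=2: S_2 = -1 * 4^2 = -16
i=3: S_3 = -1 * 4^3 = -64
i=4: S_4 = -1 * 4^4 = -256
The first 5 terms are: [-1, -4, -16, -64, -256]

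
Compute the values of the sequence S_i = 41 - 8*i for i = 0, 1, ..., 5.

This is an arithmetic sequence.
i=0: S_0 = 41 + -8*0 = 41
i=1: S_1 = 41 + -8*1 = 33
i=2: S_2 = 41 + -8*2 = 25
i=3: S_3 = 41 + -8*3 = 17
i=4: S_4 = 41 + -8*4 = 9
i=5: S_5 = 41 + -8*5 = 1
The first 6 terms are: [41, 33, 25, 17, 9, 1]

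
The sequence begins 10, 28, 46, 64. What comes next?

Differences: 28 - 10 = 18
This is an arithmetic sequence with common difference d = 18.
Next term = 64 + 18 = 82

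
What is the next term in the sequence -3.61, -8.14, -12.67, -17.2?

Differences: -8.14 - -3.61 = -4.53
This is an arithmetic sequence with common difference d = -4.53.
Next term = -17.2 + -4.53 = -21.73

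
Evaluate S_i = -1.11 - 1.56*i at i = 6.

S_6 = -1.11 + -1.56*6 = -1.11 + -9.36 = -10.47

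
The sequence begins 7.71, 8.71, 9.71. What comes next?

Differences: 8.71 - 7.71 = 1.0
This is an arithmetic sequence with common difference d = 1.0.
Next term = 9.71 + 1.0 = 10.71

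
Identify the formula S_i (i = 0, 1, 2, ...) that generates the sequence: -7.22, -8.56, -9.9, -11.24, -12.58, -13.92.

Check differences: -8.56 - -7.22 = -1.34
-9.9 - -8.56 = -1.34
Common difference d = -1.34.
First term a = -7.22.
Formula: S_i = -7.22 - 1.34*i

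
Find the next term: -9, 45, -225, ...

Ratios: 45 / -9 = -5.0
This is a geometric sequence with common ratio r = -5.
Next term = -225 * -5 = 1125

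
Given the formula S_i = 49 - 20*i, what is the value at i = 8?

S_8 = 49 + -20*8 = 49 + -160 = -111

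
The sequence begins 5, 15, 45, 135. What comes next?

Ratios: 15 / 5 = 3.0
This is a geometric sequence with common ratio r = 3.
Next term = 135 * 3 = 405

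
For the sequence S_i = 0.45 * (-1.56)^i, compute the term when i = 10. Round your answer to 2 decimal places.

S_10 = 0.45 * (-1.56)^10 ≈ 0.45 * 85.3583 ≈ 38.41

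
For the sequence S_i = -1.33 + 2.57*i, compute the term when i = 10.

S_10 = -1.33 + 2.57*10 = -1.33 + 25.7 = 24.37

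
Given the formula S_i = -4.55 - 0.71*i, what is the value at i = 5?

S_5 = -4.55 + -0.71*5 = -4.55 + -3.55 = -8.1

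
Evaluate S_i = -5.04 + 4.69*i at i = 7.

S_7 = -5.04 + 4.69*7 = -5.04 + 32.83 = 27.79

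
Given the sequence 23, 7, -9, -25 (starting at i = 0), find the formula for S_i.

Check differences: 7 - 23 = -16
-9 - 7 = -16
Common difference d = -16.
First term a = 23.
Formula: S_i = 23 - 16*i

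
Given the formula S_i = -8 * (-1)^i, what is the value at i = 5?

S_5 = -8 * (-1)^5 = -8 * -1 = 8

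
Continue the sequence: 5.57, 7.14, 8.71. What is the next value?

Differences: 7.14 - 5.57 = 1.57
This is an arithmetic sequence with common difference d = 1.57.
Next term = 8.71 + 1.57 = 10.28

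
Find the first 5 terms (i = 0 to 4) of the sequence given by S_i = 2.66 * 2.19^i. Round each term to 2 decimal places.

This is a geometric sequence.
i=0: S_0 = 2.66 * 2.19^0 = 2.66
i=1: S_1 = 2.66 * 2.19^1 ≈ 5.83
i=2: S_2 = 2.66 * 2.19^2 ≈ 12.76
i=3: S_3 = 2.66 * 2.19^3 ≈ 27.94
i=4: S_4 = 2.66 * 2.19^4 ≈ 61.19
The first 5 terms are: [2.66, 5.83, 12.76, 27.94, 61.19]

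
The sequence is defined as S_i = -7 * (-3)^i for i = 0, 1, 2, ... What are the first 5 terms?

This is a geometric sequence.
i=0: S_0 = -7 * (-3)^0 = -7
i=1: S_1 = -7 * (-3)^1 = 21
i=2: S_2 = -7 * (-3)^2 = -63
i=3: S_3 = -7 * (-3)^3 = 189
i=4: S_4 = -7 * (-3)^4 = -567
The first 5 terms are: [-7, 21, -63, 189, -567]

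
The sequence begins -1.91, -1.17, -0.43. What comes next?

Differences: -1.17 - -1.91 = 0.74
This is an arithmetic sequence with common difference d = 0.74.
Next term = -0.43 + 0.74 = 0.31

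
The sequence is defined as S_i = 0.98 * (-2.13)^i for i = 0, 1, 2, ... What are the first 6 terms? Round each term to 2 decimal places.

This is a geometric sequence.
i=0: S_0 = 0.98 * (-2.13)^0 = 0.98
i=1: S_1 = 0.98 * (-2.13)^1 ≈ -2.09
i=2: S_2 = 0.98 * (-2.13)^2 ≈ 4.45
i=3: S_3 = 0.98 * (-2.13)^3 ≈ -9.47
i=4: S_4 = 0.98 * (-2.13)^4 ≈ 20.17
i=5: S_5 = 0.98 * (-2.13)^5 ≈ -42.97
The first 6 terms are: [0.98, -2.09, 4.45, -9.47, 20.17, -42.97]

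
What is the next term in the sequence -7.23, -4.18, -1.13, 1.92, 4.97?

Differences: -4.18 - -7.23 = 3.05
This is an arithmetic sequence with common difference d = 3.05.
Next term = 4.97 + 3.05 = 8.02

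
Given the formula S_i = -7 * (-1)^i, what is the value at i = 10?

S_10 = -7 * (-1)^10 = -7 * 1 = -7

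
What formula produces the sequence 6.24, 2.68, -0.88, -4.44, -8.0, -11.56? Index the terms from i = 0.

Check differences: 2.68 - 6.24 = -3.56
-0.88 - 2.68 = -3.56
Common difference d = -3.56.
First term a = 6.24.
Formula: S_i = 6.24 - 3.56*i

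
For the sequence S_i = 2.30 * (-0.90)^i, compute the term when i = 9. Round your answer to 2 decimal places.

S_9 = 2.3 * (-0.9)^9 ≈ 2.3 * -0.3874 ≈ -0.89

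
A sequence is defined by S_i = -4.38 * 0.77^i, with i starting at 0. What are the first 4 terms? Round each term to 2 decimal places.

This is a geometric sequence.
i=0: S_0 = -4.38 * 0.77^0 = -4.38
i=1: S_1 = -4.38 * 0.77^1 ≈ -3.37
i=2: S_2 = -4.38 * 0.77^2 ≈ -2.6
i=3: S_3 = -4.38 * 0.77^3 ≈ -2.0
The first 4 terms are: [-4.38, -3.37, -2.6, -2.0]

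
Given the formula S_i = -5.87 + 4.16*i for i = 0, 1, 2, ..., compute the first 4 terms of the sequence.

This is an arithmetic sequence.
i=0: S_0 = -5.87 + 4.16*0 = -5.87
i=1: S_1 = -5.87 + 4.16*1 = -1.71
i=2: S_2 = -5.87 + 4.16*2 = 2.45
i=3: S_3 = -5.87 + 4.16*3 = 6.61
The first 4 terms are: [-5.87, -1.71, 2.45, 6.61]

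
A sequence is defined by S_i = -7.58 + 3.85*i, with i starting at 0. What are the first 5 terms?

This is an arithmetic sequence.
i=0: S_0 = -7.58 + 3.85*0 = -7.58
i=1: S_1 = -7.58 + 3.85*1 = -3.73
i=2: S_2 = -7.58 + 3.85*2 = 0.12
i=3: S_3 = -7.58 + 3.85*3 = 3.97
i=4: S_4 = -7.58 + 3.85*4 = 7.82
The first 5 terms are: [-7.58, -3.73, 0.12, 3.97, 7.82]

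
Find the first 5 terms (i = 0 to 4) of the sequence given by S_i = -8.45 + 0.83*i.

This is an arithmetic sequence.
i=0: S_0 = -8.45 + 0.83*0 = -8.45
i=1: S_1 = -8.45 + 0.83*1 = -7.62
i=2: S_2 = -8.45 + 0.83*2 = -6.79
i=3: S_3 = -8.45 + 0.83*3 = -5.96
i=4: S_4 = -8.45 + 0.83*4 = -5.13
The first 5 terms are: [-8.45, -7.62, -6.79, -5.96, -5.13]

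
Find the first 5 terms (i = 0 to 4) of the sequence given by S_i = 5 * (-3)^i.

This is a geometric sequence.
i=0: S_0 = 5 * (-3)^0 = 5
i=1: S_1 = 5 * (-3)^1 = -15
i=2: S_2 = 5 * (-3)^2 = 45
i=3: S_3 = 5 * (-3)^3 = -135
i=4: S_4 = 5 * (-3)^4 = 405
The first 5 terms are: [5, -15, 45, -135, 405]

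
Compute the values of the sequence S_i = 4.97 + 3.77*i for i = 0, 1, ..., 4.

This is an arithmetic sequence.
i=0: S_0 = 4.97 + 3.77*0 = 4.97
i=1: S_1 = 4.97 + 3.77*1 = 8.74
i=2: S_2 = 4.97 + 3.77*2 = 12.51
i=3: S_3 = 4.97 + 3.77*3 = 16.28
i=4: S_4 = 4.97 + 3.77*4 = 20.05
The first 5 terms are: [4.97, 8.74, 12.51, 16.28, 20.05]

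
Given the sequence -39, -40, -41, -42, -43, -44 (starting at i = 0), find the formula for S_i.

Check differences: -40 - -39 = -1
-41 - -40 = -1
Common difference d = -1.
First term a = -39.
Formula: S_i = -39 - 1*i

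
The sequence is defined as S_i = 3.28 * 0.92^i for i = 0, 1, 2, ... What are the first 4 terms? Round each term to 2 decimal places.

This is a geometric sequence.
i=0: S_0 = 3.28 * 0.92^0 = 3.28
i=1: S_1 = 3.28 * 0.92^1 ≈ 3.02
i=2: S_2 = 3.28 * 0.92^2 ≈ 2.78
i=3: S_3 = 3.28 * 0.92^3 ≈ 2.55
The first 4 terms are: [3.28, 3.02, 2.78, 2.55]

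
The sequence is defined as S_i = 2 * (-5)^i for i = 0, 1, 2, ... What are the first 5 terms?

This is a geometric sequence.
i=0: S_0 = 2 * (-5)^0 = 2
i=1: S_1 = 2 * (-5)^1 = -10
i=2: S_2 = 2 * (-5)^2 = 50
i=3: S_3 = 2 * (-5)^3 = -250
i=4: S_4 = 2 * (-5)^4 = 1250
The first 5 terms are: [2, -10, 50, -250, 1250]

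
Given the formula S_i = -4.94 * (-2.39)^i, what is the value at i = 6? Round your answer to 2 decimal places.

S_6 = -4.94 * (-2.39)^6 ≈ -4.94 * 186.3749 ≈ -920.69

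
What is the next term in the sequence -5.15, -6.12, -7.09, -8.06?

Differences: -6.12 - -5.15 = -0.97
This is an arithmetic sequence with common difference d = -0.97.
Next term = -8.06 + -0.97 = -9.03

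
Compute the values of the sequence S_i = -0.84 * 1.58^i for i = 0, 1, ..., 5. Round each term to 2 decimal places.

This is a geometric sequence.
i=0: S_0 = -0.84 * 1.58^0 = -0.84
i=1: S_1 = -0.84 * 1.58^1 ≈ -1.33
i=2: S_2 = -0.84 * 1.58^2 ≈ -2.1
i=3: S_3 = -0.84 * 1.58^3 ≈ -3.31
i=4: S_4 = -0.84 * 1.58^4 ≈ -5.23
i=5: S_5 = -0.84 * 1.58^5 ≈ -8.27
The first 6 terms are: [-0.84, -1.33, -2.1, -3.31, -5.23, -8.27]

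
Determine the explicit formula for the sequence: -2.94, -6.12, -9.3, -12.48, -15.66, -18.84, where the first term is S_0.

Check differences: -6.12 - -2.94 = -3.18
-9.3 - -6.12 = -3.18
Common difference d = -3.18.
First term a = -2.94.
Formula: S_i = -2.94 - 3.18*i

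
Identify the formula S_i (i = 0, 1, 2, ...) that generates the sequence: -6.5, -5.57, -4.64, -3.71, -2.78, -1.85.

Check differences: -5.57 - -6.5 = 0.93
-4.64 - -5.57 = 0.93
Common difference d = 0.93.
First term a = -6.5.
Formula: S_i = -6.50 + 0.93*i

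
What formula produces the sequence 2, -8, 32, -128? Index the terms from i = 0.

Check ratios: -8 / 2 = -4.0
Common ratio r = -4.
First term a = 2.
Formula: S_i = 2 * (-4)^i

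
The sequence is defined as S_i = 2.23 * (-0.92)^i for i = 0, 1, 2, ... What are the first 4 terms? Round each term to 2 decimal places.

This is a geometric sequence.
i=0: S_0 = 2.23 * (-0.92)^0 = 2.23
i=1: S_1 = 2.23 * (-0.92)^1 ≈ -2.05
i=2: S_2 = 2.23 * (-0.92)^2 ≈ 1.89
i=3: S_3 = 2.23 * (-0.92)^3 ≈ -1.74
The first 4 terms are: [2.23, -2.05, 1.89, -1.74]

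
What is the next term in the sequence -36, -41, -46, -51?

Differences: -41 - -36 = -5
This is an arithmetic sequence with common difference d = -5.
Next term = -51 + -5 = -56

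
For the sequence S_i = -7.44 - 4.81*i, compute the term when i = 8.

S_8 = -7.44 + -4.81*8 = -7.44 + -38.48 = -45.92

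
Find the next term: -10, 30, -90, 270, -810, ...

Ratios: 30 / -10 = -3.0
This is a geometric sequence with common ratio r = -3.
Next term = -810 * -3 = 2430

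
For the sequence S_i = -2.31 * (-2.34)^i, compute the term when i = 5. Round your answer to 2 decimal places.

S_5 = -2.31 * (-2.34)^5 ≈ -2.31 * -70.1583 ≈ 162.07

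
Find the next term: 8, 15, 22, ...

Differences: 15 - 8 = 7
This is an arithmetic sequence with common difference d = 7.
Next term = 22 + 7 = 29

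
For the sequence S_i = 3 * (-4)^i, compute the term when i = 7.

S_7 = 3 * (-4)^7 = 3 * -16384 = -49152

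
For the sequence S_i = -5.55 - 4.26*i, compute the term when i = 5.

S_5 = -5.55 + -4.26*5 = -5.55 + -21.3 = -26.85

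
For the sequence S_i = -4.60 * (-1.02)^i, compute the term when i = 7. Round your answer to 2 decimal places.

S_7 = -4.6 * (-1.02)^7 ≈ -4.6 * -1.1487 ≈ 5.28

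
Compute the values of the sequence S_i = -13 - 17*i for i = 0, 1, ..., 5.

This is an arithmetic sequence.
i=0: S_0 = -13 + -17*0 = -13
i=1: S_1 = -13 + -17*1 = -30
i=2: S_2 = -13 + -17*2 = -47
i=3: S_3 = -13 + -17*3 = -64
i=4: S_4 = -13 + -17*4 = -81
i=5: S_5 = -13 + -17*5 = -98
The first 6 terms are: [-13, -30, -47, -64, -81, -98]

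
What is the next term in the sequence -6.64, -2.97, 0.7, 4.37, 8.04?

Differences: -2.97 - -6.64 = 3.67
This is an arithmetic sequence with common difference d = 3.67.
Next term = 8.04 + 3.67 = 11.71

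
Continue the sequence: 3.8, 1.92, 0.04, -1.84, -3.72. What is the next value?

Differences: 1.92 - 3.8 = -1.88
This is an arithmetic sequence with common difference d = -1.88.
Next term = -3.72 + -1.88 = -5.6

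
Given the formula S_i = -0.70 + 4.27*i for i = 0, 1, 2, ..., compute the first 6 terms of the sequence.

This is an arithmetic sequence.
i=0: S_0 = -0.7 + 4.27*0 = -0.7
i=1: S_1 = -0.7 + 4.27*1 = 3.57
i=2: S_2 = -0.7 + 4.27*2 = 7.84
i=3: S_3 = -0.7 + 4.27*3 = 12.11
i=4: S_4 = -0.7 + 4.27*4 = 16.38
i=5: S_5 = -0.7 + 4.27*5 = 20.65
The first 6 terms are: [-0.7, 3.57, 7.84, 12.11, 16.38, 20.65]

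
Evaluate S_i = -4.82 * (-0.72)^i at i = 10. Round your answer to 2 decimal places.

S_10 = -4.82 * (-0.72)^10 ≈ -4.82 * 0.0374 ≈ -0.18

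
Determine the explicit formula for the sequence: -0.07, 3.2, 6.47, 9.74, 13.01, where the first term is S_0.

Check differences: 3.2 - -0.07 = 3.27
6.47 - 3.2 = 3.27
Common difference d = 3.27.
First term a = -0.07.
Formula: S_i = -0.07 + 3.27*i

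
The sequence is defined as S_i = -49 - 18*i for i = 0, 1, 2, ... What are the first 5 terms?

This is an arithmetic sequence.
i=0: S_0 = -49 + -18*0 = -49
i=1: S_1 = -49 + -18*1 = -67
i=2: S_2 = -49 + -18*2 = -85
i=3: S_3 = -49 + -18*3 = -103
i=4: S_4 = -49 + -18*4 = -121
The first 5 terms are: [-49, -67, -85, -103, -121]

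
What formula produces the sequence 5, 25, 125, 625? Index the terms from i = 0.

Check ratios: 25 / 5 = 5.0
Common ratio r = 5.
First term a = 5.
Formula: S_i = 5 * 5^i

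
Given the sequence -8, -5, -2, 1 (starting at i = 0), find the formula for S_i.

Check differences: -5 - -8 = 3
-2 - -5 = 3
Common difference d = 3.
First term a = -8.
Formula: S_i = -8 + 3*i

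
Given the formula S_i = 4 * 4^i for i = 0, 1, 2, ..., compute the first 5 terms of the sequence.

This is a geometric sequence.
i=0: S_0 = 4 * 4^0 = 4
i=1: S_1 = 4 * 4^1 = 16
i=2: S_2 = 4 * 4^2 = 64
i=3: S_3 = 4 * 4^3 = 256
i=4: S_4 = 4 * 4^4 = 1024
The first 5 terms are: [4, 16, 64, 256, 1024]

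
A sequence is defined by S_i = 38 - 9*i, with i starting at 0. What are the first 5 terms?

This is an arithmetic sequence.
i=0: S_0 = 38 + -9*0 = 38
i=1: S_1 = 38 + -9*1 = 29
i=2: S_2 = 38 + -9*2 = 20
i=3: S_3 = 38 + -9*3 = 11
i=4: S_4 = 38 + -9*4 = 2
The first 5 terms are: [38, 29, 20, 11, 2]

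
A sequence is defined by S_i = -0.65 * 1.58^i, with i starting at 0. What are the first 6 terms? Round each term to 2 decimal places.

This is a geometric sequence.
i=0: S_0 = -0.65 * 1.58^0 = -0.65
i=1: S_1 = -0.65 * 1.58^1 ≈ -1.03
i=2: S_2 = -0.65 * 1.58^2 ≈ -1.62
i=3: S_3 = -0.65 * 1.58^3 ≈ -2.56
i=4: S_4 = -0.65 * 1.58^4 ≈ -4.05
i=5: S_5 = -0.65 * 1.58^5 ≈ -6.4
The first 6 terms are: [-0.65, -1.03, -1.62, -2.56, -4.05, -6.4]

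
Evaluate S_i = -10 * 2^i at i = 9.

S_9 = -10 * 2^9 = -10 * 512 = -5120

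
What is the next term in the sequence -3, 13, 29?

Differences: 13 - -3 = 16
This is an arithmetic sequence with common difference d = 16.
Next term = 29 + 16 = 45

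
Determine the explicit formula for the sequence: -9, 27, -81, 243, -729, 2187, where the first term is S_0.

Check ratios: 27 / -9 = -3.0
Common ratio r = -3.
First term a = -9.
Formula: S_i = -9 * (-3)^i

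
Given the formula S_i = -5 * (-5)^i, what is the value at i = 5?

S_5 = -5 * (-5)^5 = -5 * -3125 = 15625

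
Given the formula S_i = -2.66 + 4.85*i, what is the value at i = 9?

S_9 = -2.66 + 4.85*9 = -2.66 + 43.65 = 40.99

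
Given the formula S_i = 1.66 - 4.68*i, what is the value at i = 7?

S_7 = 1.66 + -4.68*7 = 1.66 + -32.76 = -31.1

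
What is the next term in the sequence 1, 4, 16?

Ratios: 4 / 1 = 4.0
This is a geometric sequence with common ratio r = 4.
Next term = 16 * 4 = 64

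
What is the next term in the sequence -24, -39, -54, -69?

Differences: -39 - -24 = -15
This is an arithmetic sequence with common difference d = -15.
Next term = -69 + -15 = -84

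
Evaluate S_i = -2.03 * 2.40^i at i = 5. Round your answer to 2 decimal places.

S_5 = -2.03 * 2.4^5 ≈ -2.03 * 79.6262 ≈ -161.64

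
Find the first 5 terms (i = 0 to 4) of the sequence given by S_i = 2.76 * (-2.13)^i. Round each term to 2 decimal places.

This is a geometric sequence.
i=0: S_0 = 2.76 * (-2.13)^0 = 2.76
i=1: S_1 = 2.76 * (-2.13)^1 ≈ -5.88
i=2: S_2 = 2.76 * (-2.13)^2 ≈ 12.52
i=3: S_3 = 2.76 * (-2.13)^3 ≈ -26.67
i=4: S_4 = 2.76 * (-2.13)^4 ≈ 56.81
The first 5 terms are: [2.76, -5.88, 12.52, -26.67, 56.81]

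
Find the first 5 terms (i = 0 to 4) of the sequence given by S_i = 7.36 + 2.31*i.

This is an arithmetic sequence.
i=0: S_0 = 7.36 + 2.31*0 = 7.36
i=1: S_1 = 7.36 + 2.31*1 = 9.67
i=2: S_2 = 7.36 + 2.31*2 = 11.98
i=3: S_3 = 7.36 + 2.31*3 = 14.29
i=4: S_4 = 7.36 + 2.31*4 = 16.6
The first 5 terms are: [7.36, 9.67, 11.98, 14.29, 16.6]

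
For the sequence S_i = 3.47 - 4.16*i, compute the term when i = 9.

S_9 = 3.47 + -4.16*9 = 3.47 + -37.44 = -33.97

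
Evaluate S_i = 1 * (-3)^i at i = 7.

S_7 = 1 * (-3)^7 = 1 * -2187 = -2187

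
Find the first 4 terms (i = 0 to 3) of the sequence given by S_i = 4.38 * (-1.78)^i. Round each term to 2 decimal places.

This is a geometric sequence.
i=0: S_0 = 4.38 * (-1.78)^0 = 4.38
i=1: S_1 = 4.38 * (-1.78)^1 ≈ -7.8
i=2: S_2 = 4.38 * (-1.78)^2 ≈ 13.88
i=3: S_3 = 4.38 * (-1.78)^3 ≈ -24.7
The first 4 terms are: [4.38, -7.8, 13.88, -24.7]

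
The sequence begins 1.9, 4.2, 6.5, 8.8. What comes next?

Differences: 4.2 - 1.9 = 2.3
This is an arithmetic sequence with common difference d = 2.3.
Next term = 8.8 + 2.3 = 11.1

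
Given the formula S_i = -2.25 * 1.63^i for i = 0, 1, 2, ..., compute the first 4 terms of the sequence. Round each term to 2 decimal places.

This is a geometric sequence.
i=0: S_0 = -2.25 * 1.63^0 = -2.25
i=1: S_1 = -2.25 * 1.63^1 ≈ -3.67
i=2: S_2 = -2.25 * 1.63^2 ≈ -5.98
i=3: S_3 = -2.25 * 1.63^3 ≈ -9.74
The first 4 terms are: [-2.25, -3.67, -5.98, -9.74]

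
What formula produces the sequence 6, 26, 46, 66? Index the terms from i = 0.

Check differences: 26 - 6 = 20
46 - 26 = 20
Common difference d = 20.
First term a = 6.
Formula: S_i = 6 + 20*i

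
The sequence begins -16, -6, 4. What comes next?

Differences: -6 - -16 = 10
This is an arithmetic sequence with common difference d = 10.
Next term = 4 + 10 = 14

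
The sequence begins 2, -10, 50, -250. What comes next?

Ratios: -10 / 2 = -5.0
This is a geometric sequence with common ratio r = -5.
Next term = -250 * -5 = 1250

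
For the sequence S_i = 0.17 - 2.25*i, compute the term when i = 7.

S_7 = 0.17 + -2.25*7 = 0.17 + -15.75 = -15.58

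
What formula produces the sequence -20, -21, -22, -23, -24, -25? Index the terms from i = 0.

Check differences: -21 - -20 = -1
-22 - -21 = -1
Common difference d = -1.
First term a = -20.
Formula: S_i = -20 - 1*i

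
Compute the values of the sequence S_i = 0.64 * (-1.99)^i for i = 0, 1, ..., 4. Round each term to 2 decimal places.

This is a geometric sequence.
i=0: S_0 = 0.64 * (-1.99)^0 = 0.64
i=1: S_1 = 0.64 * (-1.99)^1 ≈ -1.27
i=2: S_2 = 0.64 * (-1.99)^2 ≈ 2.53
i=3: S_3 = 0.64 * (-1.99)^3 ≈ -5.04
i=4: S_4 = 0.64 * (-1.99)^4 ≈ 10.04
The first 5 terms are: [0.64, -1.27, 2.53, -5.04, 10.04]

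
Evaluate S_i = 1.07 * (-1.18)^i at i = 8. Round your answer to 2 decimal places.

S_8 = 1.07 * (-1.18)^8 ≈ 1.07 * 3.7589 ≈ 4.02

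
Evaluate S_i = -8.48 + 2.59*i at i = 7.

S_7 = -8.48 + 2.59*7 = -8.48 + 18.13 = 9.65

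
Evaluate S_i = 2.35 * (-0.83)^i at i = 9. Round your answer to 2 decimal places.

S_9 = 2.35 * (-0.83)^9 ≈ 2.35 * -0.1869 ≈ -0.44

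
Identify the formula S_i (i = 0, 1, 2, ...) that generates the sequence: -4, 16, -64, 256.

Check ratios: 16 / -4 = -4.0
Common ratio r = -4.
First term a = -4.
Formula: S_i = -4 * (-4)^i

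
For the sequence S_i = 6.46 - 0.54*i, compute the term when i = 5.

S_5 = 6.46 + -0.54*5 = 6.46 + -2.7 = 3.76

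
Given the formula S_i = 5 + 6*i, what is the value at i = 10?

S_10 = 5 + 6*10 = 5 + 60 = 65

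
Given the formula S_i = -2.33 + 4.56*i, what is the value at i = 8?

S_8 = -2.33 + 4.56*8 = -2.33 + 36.48 = 34.15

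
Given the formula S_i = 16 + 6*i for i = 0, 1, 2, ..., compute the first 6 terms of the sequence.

This is an arithmetic sequence.
i=0: S_0 = 16 + 6*0 = 16
i=1: S_1 = 16 + 6*1 = 22
i=2: S_2 = 16 + 6*2 = 28
i=3: S_3 = 16 + 6*3 = 34
i=4: S_4 = 16 + 6*4 = 40
i=5: S_5 = 16 + 6*5 = 46
The first 6 terms are: [16, 22, 28, 34, 40, 46]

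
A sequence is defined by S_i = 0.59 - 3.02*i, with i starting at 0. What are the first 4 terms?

This is an arithmetic sequence.
i=0: S_0 = 0.59 + -3.02*0 = 0.59
i=1: S_1 = 0.59 + -3.02*1 = -2.43
i=2: S_2 = 0.59 + -3.02*2 = -5.45
i=3: S_3 = 0.59 + -3.02*3 = -8.47
The first 4 terms are: [0.59, -2.43, -5.45, -8.47]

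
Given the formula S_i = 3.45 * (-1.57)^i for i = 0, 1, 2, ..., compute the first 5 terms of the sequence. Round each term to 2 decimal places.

This is a geometric sequence.
i=0: S_0 = 3.45 * (-1.57)^0 = 3.45
i=1: S_1 = 3.45 * (-1.57)^1 ≈ -5.42
i=2: S_2 = 3.45 * (-1.57)^2 ≈ 8.5
i=3: S_3 = 3.45 * (-1.57)^3 ≈ -13.35
i=4: S_4 = 3.45 * (-1.57)^4 ≈ 20.96
The first 5 terms are: [3.45, -5.42, 8.5, -13.35, 20.96]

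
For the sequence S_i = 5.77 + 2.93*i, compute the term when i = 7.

S_7 = 5.77 + 2.93*7 = 5.77 + 20.51 = 26.28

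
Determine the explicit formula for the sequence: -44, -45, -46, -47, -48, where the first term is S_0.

Check differences: -45 - -44 = -1
-46 - -45 = -1
Common difference d = -1.
First term a = -44.
Formula: S_i = -44 - 1*i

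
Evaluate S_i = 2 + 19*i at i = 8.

S_8 = 2 + 19*8 = 2 + 152 = 154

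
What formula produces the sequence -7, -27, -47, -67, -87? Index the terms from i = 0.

Check differences: -27 - -7 = -20
-47 - -27 = -20
Common difference d = -20.
First term a = -7.
Formula: S_i = -7 - 20*i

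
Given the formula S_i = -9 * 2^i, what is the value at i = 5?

S_5 = -9 * 2^5 = -9 * 32 = -288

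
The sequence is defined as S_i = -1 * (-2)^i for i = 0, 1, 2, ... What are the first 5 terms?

This is a geometric sequence.
i=0: S_0 = -1 * (-2)^0 = -1
i=1: S_1 = -1 * (-2)^1 = 2
i=2: S_2 = -1 * (-2)^2 = -4
i=3: S_3 = -1 * (-2)^3 = 8
i=4: S_4 = -1 * (-2)^4 = -16
The first 5 terms are: [-1, 2, -4, 8, -16]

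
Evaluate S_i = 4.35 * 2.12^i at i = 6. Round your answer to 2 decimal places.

S_6 = 4.35 * 2.12^6 ≈ 4.35 * 90.7852 ≈ 394.92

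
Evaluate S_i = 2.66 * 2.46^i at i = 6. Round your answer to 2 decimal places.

S_6 = 2.66 * 2.46^6 ≈ 2.66 * 221.6209 ≈ 589.51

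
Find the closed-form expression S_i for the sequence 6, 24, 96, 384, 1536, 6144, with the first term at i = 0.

Check ratios: 24 / 6 = 4.0
Common ratio r = 4.
First term a = 6.
Formula: S_i = 6 * 4^i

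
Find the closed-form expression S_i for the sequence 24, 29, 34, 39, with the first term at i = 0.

Check differences: 29 - 24 = 5
34 - 29 = 5
Common difference d = 5.
First term a = 24.
Formula: S_i = 24 + 5*i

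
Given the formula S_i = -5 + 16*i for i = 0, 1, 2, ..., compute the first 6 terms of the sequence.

This is an arithmetic sequence.
i=0: S_0 = -5 + 16*0 = -5
i=1: S_1 = -5 + 16*1 = 11
i=2: S_2 = -5 + 16*2 = 27
i=3: S_3 = -5 + 16*3 = 43
i=4: S_4 = -5 + 16*4 = 59
i=5: S_5 = -5 + 16*5 = 75
The first 6 terms are: [-5, 11, 27, 43, 59, 75]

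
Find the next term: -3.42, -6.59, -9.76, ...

Differences: -6.59 - -3.42 = -3.17
This is an arithmetic sequence with common difference d = -3.17.
Next term = -9.76 + -3.17 = -12.93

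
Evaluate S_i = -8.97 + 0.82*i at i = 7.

S_7 = -8.97 + 0.82*7 = -8.97 + 5.74 = -3.23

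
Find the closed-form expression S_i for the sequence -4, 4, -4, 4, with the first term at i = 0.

Check ratios: 4 / -4 = -1.0
Common ratio r = -1.
First term a = -4.
Formula: S_i = -4 * (-1)^i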